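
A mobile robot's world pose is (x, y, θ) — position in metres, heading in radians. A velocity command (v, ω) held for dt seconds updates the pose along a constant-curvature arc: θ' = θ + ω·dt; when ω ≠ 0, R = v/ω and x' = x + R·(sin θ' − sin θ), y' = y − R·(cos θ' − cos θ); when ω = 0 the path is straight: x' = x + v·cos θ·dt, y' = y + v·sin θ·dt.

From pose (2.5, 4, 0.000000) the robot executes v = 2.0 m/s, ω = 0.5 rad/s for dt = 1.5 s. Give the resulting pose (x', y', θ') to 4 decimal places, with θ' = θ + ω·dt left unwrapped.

θ' = 0.0000 + 0.5·1.5 = 0.7500
R = v/ω = 2.0/0.5 = 4.0000
x' = 2.5 + 4.0000·(sin 0.7500 − sin 0.0000) = 5.2266
y' = 4 − 4.0000·(cos 0.7500 − cos 0.0000) = 5.0732

(5.2266, 5.0732, 0.7500)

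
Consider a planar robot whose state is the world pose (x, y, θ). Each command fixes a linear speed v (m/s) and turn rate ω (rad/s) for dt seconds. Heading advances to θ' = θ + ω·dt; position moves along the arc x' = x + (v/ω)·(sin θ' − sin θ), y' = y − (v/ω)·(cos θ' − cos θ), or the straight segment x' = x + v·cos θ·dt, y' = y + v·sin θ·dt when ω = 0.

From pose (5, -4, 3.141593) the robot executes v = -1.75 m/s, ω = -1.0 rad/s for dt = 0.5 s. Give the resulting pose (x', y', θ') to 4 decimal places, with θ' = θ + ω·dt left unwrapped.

(5.8390, -4.2142, 2.6416)

θ' = 3.1416 + -1.0·0.5 = 2.6416
R = v/ω = -1.75/-1.0 = 1.7500
x' = 5 + 1.7500·(sin 2.6416 − sin 3.1416) = 5.8390
y' = -4 − 1.7500·(cos 2.6416 − cos 3.1416) = -4.2142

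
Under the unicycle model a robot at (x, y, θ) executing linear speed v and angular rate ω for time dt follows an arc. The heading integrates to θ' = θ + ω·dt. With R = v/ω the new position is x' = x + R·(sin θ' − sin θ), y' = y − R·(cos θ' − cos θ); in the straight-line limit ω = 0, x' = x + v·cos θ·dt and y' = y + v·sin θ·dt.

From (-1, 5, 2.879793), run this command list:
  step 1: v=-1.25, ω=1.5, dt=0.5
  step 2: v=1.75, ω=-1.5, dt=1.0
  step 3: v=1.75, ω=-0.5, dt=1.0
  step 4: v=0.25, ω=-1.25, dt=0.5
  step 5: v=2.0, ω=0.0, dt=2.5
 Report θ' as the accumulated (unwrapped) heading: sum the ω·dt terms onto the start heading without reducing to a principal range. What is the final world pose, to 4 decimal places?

step 1: θ'=3.6298 (R=-0.8333) → pose (-0.3935, 5.0690, 3.6298)
step 2: θ'=2.1298 (R=-1.1667) → pose (-1.9297, 5.4806, 2.1298)
step 3: θ'=1.6298 (R=-3.5000) → pose (-2.4564, 7.1304, 1.6298)
step 4: θ'=1.0048 (R=-0.2000) → pose (-2.4256, 7.2495, 1.0048)
step 5: θ'=1.0048 (straight) → pose (0.2558, 11.4697, 1.0048)

(0.2558, 11.4697, 1.0048)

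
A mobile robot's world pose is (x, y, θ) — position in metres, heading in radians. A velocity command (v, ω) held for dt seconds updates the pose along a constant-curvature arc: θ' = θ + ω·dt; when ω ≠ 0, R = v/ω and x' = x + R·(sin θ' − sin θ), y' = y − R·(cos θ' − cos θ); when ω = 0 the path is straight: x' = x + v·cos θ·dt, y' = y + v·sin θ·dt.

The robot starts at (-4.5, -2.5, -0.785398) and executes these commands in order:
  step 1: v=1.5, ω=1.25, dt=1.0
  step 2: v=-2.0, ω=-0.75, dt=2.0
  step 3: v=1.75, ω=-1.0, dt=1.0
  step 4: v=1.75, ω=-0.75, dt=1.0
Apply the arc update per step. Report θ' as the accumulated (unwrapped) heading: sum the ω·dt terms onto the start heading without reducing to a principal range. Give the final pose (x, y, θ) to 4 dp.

(-7.8151, -4.5191, -2.7854)

step 1: θ'=0.4646 (R=1.2000) → pose (-3.1138, -2.7243, 0.4646)
step 2: θ'=-1.0354 (R=2.6667) → pose (-6.6021, -1.7008, -1.0354)
step 3: θ'=-2.0354 (R=-1.7500) → pose (-6.5428, -3.3777, -2.0354)
step 4: θ'=-2.7854 (R=-2.3333) → pose (-7.8151, -4.5191, -2.7854)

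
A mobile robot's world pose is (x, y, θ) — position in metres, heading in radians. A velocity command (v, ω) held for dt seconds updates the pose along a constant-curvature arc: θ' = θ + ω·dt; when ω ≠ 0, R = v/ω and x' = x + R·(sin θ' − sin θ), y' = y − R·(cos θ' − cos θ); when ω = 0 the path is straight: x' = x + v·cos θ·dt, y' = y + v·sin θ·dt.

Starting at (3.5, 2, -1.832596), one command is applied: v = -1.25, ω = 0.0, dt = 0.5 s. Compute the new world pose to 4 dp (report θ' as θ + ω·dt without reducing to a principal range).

θ' = -1.8326 + 0.0·0.5 = -1.8326
ω = 0 → straight: x' = 3.5 + -1.25·cos(-1.8326)·0.5 = 3.6618
y' = 2 + -1.25·sin(-1.8326)·0.5 = 2.6037

(3.6618, 2.6037, -1.8326)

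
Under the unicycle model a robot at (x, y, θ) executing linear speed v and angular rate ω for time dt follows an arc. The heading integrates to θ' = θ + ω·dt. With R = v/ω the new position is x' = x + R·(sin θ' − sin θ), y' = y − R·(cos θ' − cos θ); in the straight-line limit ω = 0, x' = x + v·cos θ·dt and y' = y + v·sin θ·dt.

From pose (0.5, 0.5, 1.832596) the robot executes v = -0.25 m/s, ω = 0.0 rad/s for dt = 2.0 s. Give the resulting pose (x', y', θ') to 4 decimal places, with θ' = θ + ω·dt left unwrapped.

(0.6294, 0.0170, 1.8326)

θ' = 1.8326 + 0.0·2.0 = 1.8326
ω = 0 → straight: x' = 0.5 + -0.25·cos(1.8326)·2.0 = 0.6294
y' = 0.5 + -0.25·sin(1.8326)·2.0 = 0.0170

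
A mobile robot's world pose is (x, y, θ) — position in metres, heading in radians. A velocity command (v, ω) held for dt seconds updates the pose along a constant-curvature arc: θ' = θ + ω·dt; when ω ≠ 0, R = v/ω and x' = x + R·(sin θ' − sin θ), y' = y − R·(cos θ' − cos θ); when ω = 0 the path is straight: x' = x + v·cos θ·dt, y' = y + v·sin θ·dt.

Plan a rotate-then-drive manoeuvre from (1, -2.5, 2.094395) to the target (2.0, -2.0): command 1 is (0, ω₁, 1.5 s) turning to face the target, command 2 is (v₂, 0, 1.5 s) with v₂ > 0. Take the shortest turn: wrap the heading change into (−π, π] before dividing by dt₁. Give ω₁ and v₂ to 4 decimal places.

ω₁ = -1.0872, v₂ = 0.7454

heading to target = atan2(-2−-2.5, 2−1) = 0.4636
Δθ = wrap(0.4636 − 2.0944) = -1.6307; ω₁ = Δθ/dt₁ = -1.0872
distance = √((2−1)² + (-2−-2.5)²) = 1.1180; v₂ = distance/dt₂ = 0.7454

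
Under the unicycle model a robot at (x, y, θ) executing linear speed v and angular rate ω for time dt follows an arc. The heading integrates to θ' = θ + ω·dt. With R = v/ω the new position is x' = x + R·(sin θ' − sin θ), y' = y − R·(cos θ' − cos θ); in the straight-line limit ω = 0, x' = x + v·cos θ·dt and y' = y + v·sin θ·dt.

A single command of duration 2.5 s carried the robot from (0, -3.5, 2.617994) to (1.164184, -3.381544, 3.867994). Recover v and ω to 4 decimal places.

v = -0.5000, ω = 0.5000

Δθ = 3.867994 − 2.617994 = 1.250000
ω = Δθ/dt = 1.250000/2.5 = 0.5000
R = Δx/(sin θ' − sin θ) = -1.0000
v = R·ω = -1.0000·0.5000 = -0.5000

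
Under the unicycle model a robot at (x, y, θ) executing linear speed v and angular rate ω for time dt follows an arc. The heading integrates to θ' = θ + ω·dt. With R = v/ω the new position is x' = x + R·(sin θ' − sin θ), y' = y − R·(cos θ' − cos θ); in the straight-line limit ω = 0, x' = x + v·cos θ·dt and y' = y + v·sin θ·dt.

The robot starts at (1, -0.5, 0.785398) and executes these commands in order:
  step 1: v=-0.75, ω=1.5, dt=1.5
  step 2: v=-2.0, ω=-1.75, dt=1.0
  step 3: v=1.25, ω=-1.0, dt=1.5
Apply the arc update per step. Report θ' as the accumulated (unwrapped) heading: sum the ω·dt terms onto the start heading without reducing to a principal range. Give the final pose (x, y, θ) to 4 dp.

(3.7417, -1.9395, -0.2146)

step 1: θ'=3.0354 (R=-0.5000) → pose (1.3006, -1.3507, 3.0354)
step 2: θ'=1.2854 (R=1.1429) → pose (2.2760, -2.8089, 1.2854)
step 3: θ'=-0.2146 (R=-1.2500) → pose (3.7417, -1.9395, -0.2146)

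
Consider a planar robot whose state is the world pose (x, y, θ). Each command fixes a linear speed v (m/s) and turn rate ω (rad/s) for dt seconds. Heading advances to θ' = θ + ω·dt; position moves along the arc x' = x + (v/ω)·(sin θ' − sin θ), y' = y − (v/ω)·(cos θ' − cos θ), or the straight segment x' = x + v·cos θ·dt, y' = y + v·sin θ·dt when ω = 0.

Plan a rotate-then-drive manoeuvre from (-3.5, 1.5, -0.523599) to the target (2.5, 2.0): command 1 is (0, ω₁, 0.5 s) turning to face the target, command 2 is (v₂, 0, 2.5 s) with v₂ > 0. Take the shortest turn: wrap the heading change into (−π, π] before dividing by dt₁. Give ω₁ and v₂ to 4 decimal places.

heading to target = atan2(2−1.5, 2.5−-3.5) = 0.0831
Δθ = wrap(0.0831 − -0.5236) = 0.6067; ω₁ = Δθ/dt₁ = 1.2135
distance = √((2.5−-3.5)² + (2−1.5)²) = 6.0208; v₂ = distance/dt₂ = 2.4083

ω₁ = 1.2135, v₂ = 2.4083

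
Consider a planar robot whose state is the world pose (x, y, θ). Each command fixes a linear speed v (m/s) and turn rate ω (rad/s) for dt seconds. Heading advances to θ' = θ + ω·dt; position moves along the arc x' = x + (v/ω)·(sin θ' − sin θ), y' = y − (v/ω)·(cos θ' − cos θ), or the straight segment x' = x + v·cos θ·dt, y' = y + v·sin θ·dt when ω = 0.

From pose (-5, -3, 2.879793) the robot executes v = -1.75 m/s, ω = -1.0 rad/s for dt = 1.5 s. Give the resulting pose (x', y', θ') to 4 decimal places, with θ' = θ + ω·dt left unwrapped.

(-3.7348, -5.0226, 1.3798)

θ' = 2.8798 + -1.0·1.5 = 1.3798
R = v/ω = -1.75/-1.0 = 1.7500
x' = -5 + 1.7500·(sin 1.3798 − sin 2.8798) = -3.7348
y' = -3 − 1.7500·(cos 1.3798 − cos 2.8798) = -5.0226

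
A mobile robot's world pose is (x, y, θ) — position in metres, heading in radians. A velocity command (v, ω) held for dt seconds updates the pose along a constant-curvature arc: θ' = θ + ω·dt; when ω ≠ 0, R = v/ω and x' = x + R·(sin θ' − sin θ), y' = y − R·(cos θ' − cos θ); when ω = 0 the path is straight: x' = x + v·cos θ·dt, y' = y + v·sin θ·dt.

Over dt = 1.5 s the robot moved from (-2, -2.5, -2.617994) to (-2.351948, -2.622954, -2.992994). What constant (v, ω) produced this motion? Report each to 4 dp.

v = 0.2500, ω = -0.2500

Δθ = -2.992994 − -2.617994 = -0.375000
ω = Δθ/dt = -0.375000/1.5 = -0.2500
R = Δx/(sin θ' − sin θ) = -1.0000
v = R·ω = -1.0000·-0.2500 = 0.2500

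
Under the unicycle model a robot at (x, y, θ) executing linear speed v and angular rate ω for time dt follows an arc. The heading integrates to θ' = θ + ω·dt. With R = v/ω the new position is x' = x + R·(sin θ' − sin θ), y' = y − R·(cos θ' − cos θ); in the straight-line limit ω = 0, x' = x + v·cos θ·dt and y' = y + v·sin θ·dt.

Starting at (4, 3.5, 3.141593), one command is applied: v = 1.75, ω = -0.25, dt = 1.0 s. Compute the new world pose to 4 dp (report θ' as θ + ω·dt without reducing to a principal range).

(2.2682, 3.7176, 2.8916)

θ' = 3.1416 + -0.25·1.0 = 2.8916
R = v/ω = 1.75/-0.25 = -7.0000
x' = 4 + -7.0000·(sin 2.8916 − sin 3.1416) = 2.2682
y' = 3.5 − -7.0000·(cos 2.8916 − cos 3.1416) = 3.7176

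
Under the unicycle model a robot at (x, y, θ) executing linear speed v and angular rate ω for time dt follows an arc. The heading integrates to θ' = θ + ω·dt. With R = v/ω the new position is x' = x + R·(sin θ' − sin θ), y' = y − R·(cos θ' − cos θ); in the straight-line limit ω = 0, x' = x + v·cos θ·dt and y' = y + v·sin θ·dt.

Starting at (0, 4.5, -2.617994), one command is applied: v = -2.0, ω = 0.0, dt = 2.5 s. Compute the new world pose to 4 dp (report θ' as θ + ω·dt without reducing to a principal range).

θ' = -2.6180 + 0.0·2.5 = -2.6180
ω = 0 → straight: x' = 0 + -2.0·cos(-2.6180)·2.5 = 4.3301
y' = 4.5 + -2.0·sin(-2.6180)·2.5 = 7.0000

(4.3301, 7.0000, -2.6180)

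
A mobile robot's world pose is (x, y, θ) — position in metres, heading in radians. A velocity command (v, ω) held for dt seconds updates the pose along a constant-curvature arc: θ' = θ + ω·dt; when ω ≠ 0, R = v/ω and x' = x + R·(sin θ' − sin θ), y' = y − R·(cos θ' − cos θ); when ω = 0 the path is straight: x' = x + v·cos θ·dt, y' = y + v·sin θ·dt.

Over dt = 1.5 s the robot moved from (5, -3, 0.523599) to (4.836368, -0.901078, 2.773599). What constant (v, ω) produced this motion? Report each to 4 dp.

Δθ = 2.773599 − 0.523599 = 2.250000
ω = Δθ/dt = 2.250000/1.5 = 1.5000
R = −Δy/(cos θ' − cos θ) = 1.1667
v = R·ω = 1.1667·1.5000 = 1.7500

v = 1.7500, ω = 1.5000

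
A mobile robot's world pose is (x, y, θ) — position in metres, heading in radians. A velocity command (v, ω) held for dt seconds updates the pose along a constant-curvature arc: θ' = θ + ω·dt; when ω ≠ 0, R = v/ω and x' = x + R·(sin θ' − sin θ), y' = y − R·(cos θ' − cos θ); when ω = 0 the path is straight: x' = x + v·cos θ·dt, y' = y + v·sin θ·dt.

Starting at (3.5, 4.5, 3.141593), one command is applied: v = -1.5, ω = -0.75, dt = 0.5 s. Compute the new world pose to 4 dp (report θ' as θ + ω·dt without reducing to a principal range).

(4.2325, 4.3610, 2.7666)

θ' = 3.1416 + -0.75·0.5 = 2.7666
R = v/ω = -1.5/-0.75 = 2.0000
x' = 3.5 + 2.0000·(sin 2.7666 − sin 3.1416) = 4.2325
y' = 4.5 − 2.0000·(cos 2.7666 − cos 3.1416) = 4.3610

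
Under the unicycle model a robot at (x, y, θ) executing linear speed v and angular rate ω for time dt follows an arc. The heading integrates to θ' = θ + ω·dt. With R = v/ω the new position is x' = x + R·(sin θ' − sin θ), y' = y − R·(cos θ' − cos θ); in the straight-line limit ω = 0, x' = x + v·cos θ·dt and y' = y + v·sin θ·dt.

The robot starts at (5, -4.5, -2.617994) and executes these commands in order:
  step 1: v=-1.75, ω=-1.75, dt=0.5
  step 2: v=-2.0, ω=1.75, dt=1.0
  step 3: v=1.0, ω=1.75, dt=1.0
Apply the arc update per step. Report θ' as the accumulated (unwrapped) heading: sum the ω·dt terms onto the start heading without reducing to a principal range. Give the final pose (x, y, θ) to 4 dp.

(7.9305, -4.2193, 0.0070)

step 1: θ'=-3.4930 (R=1.0000) → pose (5.8442, -4.4271, -3.4930)
step 2: θ'=-1.7430 (R=-1.1429) → pose (7.3636, -3.5499, -1.7430)
step 3: θ'=0.0070 (R=0.5714) → pose (7.9305, -4.2193, 0.0070)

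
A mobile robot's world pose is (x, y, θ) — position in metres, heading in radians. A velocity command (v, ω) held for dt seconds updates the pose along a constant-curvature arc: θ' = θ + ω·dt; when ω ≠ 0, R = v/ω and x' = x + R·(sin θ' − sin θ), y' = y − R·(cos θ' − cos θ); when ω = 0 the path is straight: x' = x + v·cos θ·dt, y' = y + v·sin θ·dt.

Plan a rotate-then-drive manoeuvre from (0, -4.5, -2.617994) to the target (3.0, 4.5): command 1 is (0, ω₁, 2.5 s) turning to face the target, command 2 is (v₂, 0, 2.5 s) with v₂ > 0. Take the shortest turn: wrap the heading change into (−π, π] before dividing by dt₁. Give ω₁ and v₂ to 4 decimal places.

heading to target = atan2(4.5−-4.5, 3−0) = 1.2490
Δθ = wrap(1.2490 − -2.6180) = -2.4161; ω₁ = Δθ/dt₁ = -0.9665
distance = √((3−0)² + (4.5−-4.5)²) = 9.4868; v₂ = distance/dt₂ = 3.7947

ω₁ = -0.9665, v₂ = 3.7947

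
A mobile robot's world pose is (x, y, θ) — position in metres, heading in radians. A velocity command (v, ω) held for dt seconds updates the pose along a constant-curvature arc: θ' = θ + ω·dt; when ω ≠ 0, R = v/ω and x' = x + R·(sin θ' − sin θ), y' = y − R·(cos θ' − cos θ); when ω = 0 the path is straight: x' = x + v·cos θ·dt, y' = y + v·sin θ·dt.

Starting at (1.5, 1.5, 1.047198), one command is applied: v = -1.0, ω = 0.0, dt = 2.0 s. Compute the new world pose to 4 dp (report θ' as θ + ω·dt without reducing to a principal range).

θ' = 1.0472 + 0.0·2.0 = 1.0472
ω = 0 → straight: x' = 1.5 + -1.0·cos(1.0472)·2.0 = 0.5000
y' = 1.5 + -1.0·sin(1.0472)·2.0 = -0.2321

(0.5000, -0.2321, 1.0472)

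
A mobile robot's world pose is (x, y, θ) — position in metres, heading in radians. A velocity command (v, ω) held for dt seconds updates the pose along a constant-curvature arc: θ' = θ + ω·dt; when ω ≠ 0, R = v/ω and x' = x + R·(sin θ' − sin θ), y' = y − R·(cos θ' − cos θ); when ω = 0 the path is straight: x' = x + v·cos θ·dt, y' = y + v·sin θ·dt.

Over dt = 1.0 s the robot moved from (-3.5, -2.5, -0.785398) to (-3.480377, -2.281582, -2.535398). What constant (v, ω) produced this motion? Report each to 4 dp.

Δθ = -2.535398 − -0.785398 = -1.750000
ω = Δθ/dt = -1.750000/1.0 = -1.7500
R = −Δy/(cos θ' − cos θ) = 0.1429
v = R·ω = 0.1429·-1.7500 = -0.2500

v = -0.2500, ω = -1.7500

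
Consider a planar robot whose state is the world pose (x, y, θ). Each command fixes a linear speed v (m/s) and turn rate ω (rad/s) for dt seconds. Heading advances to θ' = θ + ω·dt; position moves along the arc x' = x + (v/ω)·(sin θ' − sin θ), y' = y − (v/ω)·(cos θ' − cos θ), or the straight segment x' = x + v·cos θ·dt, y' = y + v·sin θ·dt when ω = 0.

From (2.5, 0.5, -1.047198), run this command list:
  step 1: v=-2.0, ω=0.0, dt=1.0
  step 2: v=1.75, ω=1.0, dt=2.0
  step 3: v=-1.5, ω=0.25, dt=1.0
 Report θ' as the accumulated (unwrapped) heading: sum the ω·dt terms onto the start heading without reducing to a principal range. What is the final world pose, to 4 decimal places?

(3.7338, 0.7752, 1.2028)

step 1: θ'=-1.0472 (straight) → pose (1.5000, 2.2321, -1.0472)
step 2: θ'=0.9528 (R=1.7500) → pose (4.4419, 2.0931, 0.9528)
step 3: θ'=1.2028 (R=-6.0000) → pose (3.7338, 0.7752, 1.2028)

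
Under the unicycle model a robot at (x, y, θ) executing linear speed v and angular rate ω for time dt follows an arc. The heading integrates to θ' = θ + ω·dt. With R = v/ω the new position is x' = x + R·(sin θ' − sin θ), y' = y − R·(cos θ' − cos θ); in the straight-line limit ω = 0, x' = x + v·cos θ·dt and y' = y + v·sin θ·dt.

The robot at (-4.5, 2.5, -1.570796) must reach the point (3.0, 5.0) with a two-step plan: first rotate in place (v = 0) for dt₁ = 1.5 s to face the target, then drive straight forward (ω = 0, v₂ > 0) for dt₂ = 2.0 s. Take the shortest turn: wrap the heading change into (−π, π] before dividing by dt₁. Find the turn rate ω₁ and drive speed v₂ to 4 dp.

ω₁ = 1.2617, v₂ = 3.9528

heading to target = atan2(5−2.5, 3−-4.5) = 0.3218
Δθ = wrap(0.3218 − -1.5708) = 1.8925; ω₁ = Δθ/dt₁ = 1.2617
distance = √((3−-4.5)² + (5−2.5)²) = 7.9057; v₂ = distance/dt₂ = 3.9528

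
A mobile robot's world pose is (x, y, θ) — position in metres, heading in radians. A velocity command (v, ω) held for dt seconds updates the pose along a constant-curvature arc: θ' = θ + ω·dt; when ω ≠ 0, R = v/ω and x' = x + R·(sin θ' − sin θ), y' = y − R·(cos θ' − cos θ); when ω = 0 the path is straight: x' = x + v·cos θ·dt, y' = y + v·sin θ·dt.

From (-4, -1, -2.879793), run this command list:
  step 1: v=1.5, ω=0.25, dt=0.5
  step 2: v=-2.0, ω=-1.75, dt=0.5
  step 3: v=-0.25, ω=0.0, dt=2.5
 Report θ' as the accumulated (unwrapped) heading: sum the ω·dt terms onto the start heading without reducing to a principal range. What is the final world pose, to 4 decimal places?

(-3.1913, -1.5811, -3.6298)

step 1: θ'=-2.7548 (R=6.0000) → pose (-4.7104, -1.2388, -2.7548)
step 2: θ'=-3.6298 (R=1.1429) → pose (-3.7433, -1.2879, -3.6298)
step 3: θ'=-3.6298 (straight) → pose (-3.1913, -1.5811, -3.6298)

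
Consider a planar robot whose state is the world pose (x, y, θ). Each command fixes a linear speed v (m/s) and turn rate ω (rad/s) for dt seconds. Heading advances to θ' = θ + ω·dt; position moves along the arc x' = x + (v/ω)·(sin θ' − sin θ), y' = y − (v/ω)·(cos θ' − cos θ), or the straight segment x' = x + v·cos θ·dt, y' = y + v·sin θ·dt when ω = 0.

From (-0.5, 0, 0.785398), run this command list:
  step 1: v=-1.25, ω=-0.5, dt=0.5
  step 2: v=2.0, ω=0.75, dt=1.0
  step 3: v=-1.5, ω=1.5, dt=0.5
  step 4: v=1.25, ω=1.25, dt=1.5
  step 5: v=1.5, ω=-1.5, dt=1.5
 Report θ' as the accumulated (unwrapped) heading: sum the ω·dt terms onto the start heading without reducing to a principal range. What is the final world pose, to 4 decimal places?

(-3.0090, 1.3307, 1.6604)

step 1: θ'=0.5354 (R=2.5000) → pose (-0.9923, -0.3824, 0.5354)
step 2: θ'=1.2854 (R=2.6667) → pose (0.2060, 1.1603, 1.2854)
step 3: θ'=2.0354 (R=-1.0000) → pose (0.2716, 0.4307, 2.0354)
step 4: θ'=3.9104 (R=1.0000) → pose (-1.3177, 0.7014, 3.9104)
step 5: θ'=1.6604 (R=-1.0000) → pose (-3.0090, 1.3307, 1.6604)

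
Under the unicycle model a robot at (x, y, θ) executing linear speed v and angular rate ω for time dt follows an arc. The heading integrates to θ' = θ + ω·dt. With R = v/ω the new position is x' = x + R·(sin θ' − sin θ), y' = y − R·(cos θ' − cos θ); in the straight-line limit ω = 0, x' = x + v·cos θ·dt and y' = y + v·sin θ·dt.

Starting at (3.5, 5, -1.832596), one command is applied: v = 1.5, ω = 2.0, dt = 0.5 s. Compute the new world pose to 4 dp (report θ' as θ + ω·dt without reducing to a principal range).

θ' = -1.8326 + 2.0·0.5 = -0.8326
R = v/ω = 1.5/2.0 = 0.7500
x' = 3.5 + 0.7500·(sin -0.8326 − sin -1.8326) = 3.6697
y' = 5 − 0.7500·(cos -0.8326 − cos -1.8326) = 4.3012

(3.6697, 4.3012, -0.8326)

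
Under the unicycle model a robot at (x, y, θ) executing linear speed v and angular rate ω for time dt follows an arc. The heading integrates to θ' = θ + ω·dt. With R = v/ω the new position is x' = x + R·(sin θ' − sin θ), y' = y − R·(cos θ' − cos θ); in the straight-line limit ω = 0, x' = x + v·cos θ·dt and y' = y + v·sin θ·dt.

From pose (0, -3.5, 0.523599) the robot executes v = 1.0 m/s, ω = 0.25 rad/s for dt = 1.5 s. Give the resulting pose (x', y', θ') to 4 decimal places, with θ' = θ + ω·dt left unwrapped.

(1.1298, -2.5267, 0.8986)

θ' = 0.5236 + 0.25·1.5 = 0.8986
R = v/ω = 1.0/0.25 = 4.0000
x' = 0 + 4.0000·(sin 0.8986 − sin 0.5236) = 1.1298
y' = -3.5 − 4.0000·(cos 0.8986 − cos 0.5236) = -2.5267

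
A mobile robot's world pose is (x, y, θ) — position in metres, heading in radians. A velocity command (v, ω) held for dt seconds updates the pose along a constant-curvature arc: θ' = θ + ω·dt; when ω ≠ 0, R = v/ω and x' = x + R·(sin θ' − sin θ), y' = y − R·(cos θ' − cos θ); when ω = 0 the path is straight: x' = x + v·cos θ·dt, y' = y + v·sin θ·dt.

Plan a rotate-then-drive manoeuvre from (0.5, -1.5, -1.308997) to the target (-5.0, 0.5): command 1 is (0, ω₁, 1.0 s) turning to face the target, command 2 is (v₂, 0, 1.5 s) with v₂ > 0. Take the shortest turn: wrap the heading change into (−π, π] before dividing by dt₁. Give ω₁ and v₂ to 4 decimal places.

ω₁ = -2.1814, v₂ = 3.9016

heading to target = atan2(0.5−-1.5, -5−0.5) = 2.7928
Δθ = wrap(2.7928 − -1.3090) = -2.1814; ω₁ = Δθ/dt₁ = -2.1814
distance = √((-5−0.5)² + (0.5−-1.5)²) = 5.8523; v₂ = distance/dt₂ = 3.9016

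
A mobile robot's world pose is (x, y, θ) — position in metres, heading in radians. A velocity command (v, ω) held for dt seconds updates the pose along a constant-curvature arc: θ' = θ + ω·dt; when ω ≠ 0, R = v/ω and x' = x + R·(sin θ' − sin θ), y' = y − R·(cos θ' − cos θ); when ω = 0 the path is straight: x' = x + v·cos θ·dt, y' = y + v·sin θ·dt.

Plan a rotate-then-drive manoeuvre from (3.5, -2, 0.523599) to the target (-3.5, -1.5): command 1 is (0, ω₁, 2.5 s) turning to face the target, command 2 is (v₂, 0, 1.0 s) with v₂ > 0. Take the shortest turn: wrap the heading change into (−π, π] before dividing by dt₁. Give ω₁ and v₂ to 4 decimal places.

ω₁ = 1.0187, v₂ = 7.0178

heading to target = atan2(-1.5−-2, -3.5−3.5) = 3.0703
Δθ = wrap(3.0703 − 0.5236) = 2.5467; ω₁ = Δθ/dt₁ = 1.0187
distance = √((-3.5−3.5)² + (-1.5−-2)²) = 7.0178; v₂ = distance/dt₂ = 7.0178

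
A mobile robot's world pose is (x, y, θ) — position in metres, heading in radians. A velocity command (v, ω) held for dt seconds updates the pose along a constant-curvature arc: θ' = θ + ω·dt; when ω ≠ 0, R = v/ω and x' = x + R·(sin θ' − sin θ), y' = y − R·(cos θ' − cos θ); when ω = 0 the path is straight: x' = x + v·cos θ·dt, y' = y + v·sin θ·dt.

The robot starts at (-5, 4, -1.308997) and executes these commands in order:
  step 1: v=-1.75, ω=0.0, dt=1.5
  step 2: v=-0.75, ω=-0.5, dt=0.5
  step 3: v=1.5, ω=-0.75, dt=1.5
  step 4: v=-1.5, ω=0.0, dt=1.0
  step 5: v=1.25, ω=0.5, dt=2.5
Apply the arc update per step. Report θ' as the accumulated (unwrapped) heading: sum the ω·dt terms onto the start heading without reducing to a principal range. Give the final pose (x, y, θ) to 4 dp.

step 1: θ'=-1.3090 (straight) → pose (-5.6794, 6.5356, -1.3090)
step 2: θ'=-1.5590 (R=1.5000) → pose (-5.7304, 6.9061, -1.5590)
step 3: θ'=-2.6840 (R=-2.0000) → pose (-6.8467, 5.0883, -2.6840)
step 4: θ'=-2.6840 (straight) → pose (-5.5010, 5.7509, -2.6840)
step 5: θ'=-1.4340 (R=2.5000) → pose (-6.8732, 3.1672, -1.4340)

(-6.8732, 3.1672, -1.4340)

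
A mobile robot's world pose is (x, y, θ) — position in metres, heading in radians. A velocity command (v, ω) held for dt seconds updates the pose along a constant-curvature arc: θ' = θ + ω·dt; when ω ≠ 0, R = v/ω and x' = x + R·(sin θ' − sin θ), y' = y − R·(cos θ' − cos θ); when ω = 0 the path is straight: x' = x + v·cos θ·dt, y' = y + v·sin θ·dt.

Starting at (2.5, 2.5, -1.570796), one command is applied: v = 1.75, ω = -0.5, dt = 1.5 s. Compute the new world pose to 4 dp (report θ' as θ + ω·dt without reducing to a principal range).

(1.5609, 0.1143, -2.3208)

θ' = -1.5708 + -0.5·1.5 = -2.3208
R = v/ω = 1.75/-0.5 = -3.5000
x' = 2.5 + -3.5000·(sin -2.3208 − sin -1.5708) = 1.5609
y' = 2.5 − -3.5000·(cos -2.3208 − cos -1.5708) = 0.1143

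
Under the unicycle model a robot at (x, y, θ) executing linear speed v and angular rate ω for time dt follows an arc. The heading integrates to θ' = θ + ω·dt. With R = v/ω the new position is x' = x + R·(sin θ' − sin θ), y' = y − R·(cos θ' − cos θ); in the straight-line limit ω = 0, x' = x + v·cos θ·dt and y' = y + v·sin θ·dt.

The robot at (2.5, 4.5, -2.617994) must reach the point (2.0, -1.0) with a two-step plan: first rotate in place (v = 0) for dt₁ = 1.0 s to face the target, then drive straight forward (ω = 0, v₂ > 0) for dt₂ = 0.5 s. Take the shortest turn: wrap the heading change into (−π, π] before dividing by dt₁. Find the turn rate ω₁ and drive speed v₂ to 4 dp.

ω₁ = 0.9565, v₂ = 11.0454

heading to target = atan2(-1−4.5, 2−2.5) = -1.6615
Δθ = wrap(-1.6615 − -2.6180) = 0.9565; ω₁ = Δθ/dt₁ = 0.9565
distance = √((2−2.5)² + (-1−4.5)²) = 5.5227; v₂ = distance/dt₂ = 11.0454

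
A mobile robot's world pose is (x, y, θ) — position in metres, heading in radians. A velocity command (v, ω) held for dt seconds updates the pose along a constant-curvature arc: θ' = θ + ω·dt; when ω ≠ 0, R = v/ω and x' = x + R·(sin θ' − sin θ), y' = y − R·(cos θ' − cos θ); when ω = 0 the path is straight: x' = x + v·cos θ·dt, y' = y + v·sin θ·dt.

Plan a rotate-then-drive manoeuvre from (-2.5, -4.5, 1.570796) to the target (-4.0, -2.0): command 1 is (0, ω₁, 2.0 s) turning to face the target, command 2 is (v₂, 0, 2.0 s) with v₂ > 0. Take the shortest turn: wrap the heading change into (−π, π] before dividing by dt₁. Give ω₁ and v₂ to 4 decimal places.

ω₁ = 0.2702, v₂ = 1.4577

heading to target = atan2(-2−-4.5, -4−-2.5) = 2.1112
Δθ = wrap(2.1112 − 1.5708) = 0.5404; ω₁ = Δθ/dt₁ = 0.2702
distance = √((-4−-2.5)² + (-2−-4.5)²) = 2.9155; v₂ = distance/dt₂ = 1.4577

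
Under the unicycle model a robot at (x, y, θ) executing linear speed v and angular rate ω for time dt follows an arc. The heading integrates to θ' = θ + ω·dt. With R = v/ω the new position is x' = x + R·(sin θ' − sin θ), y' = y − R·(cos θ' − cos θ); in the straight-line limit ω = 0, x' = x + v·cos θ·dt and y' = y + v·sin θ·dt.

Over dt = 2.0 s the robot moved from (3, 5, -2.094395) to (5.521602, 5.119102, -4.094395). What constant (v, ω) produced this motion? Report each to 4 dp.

v = -1.5000, ω = -1.0000

Δθ = -4.094395 − -2.094395 = -2.000000
ω = Δθ/dt = -2.000000/2.0 = -1.0000
R = Δx/(sin θ' − sin θ) = 1.5000
v = R·ω = 1.5000·-1.0000 = -1.5000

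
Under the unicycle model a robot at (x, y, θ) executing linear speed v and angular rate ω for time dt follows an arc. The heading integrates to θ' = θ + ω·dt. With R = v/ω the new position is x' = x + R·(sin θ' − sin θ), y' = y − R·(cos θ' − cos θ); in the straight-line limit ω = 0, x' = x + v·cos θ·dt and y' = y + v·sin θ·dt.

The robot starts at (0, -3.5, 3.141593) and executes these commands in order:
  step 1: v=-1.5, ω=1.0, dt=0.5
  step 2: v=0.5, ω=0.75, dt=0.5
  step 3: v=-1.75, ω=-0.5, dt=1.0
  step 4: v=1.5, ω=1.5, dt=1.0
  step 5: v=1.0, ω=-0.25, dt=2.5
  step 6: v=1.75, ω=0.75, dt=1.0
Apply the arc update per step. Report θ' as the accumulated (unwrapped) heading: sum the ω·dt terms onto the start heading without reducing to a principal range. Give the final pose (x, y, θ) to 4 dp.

(1.4159, -7.8570, 5.1416)

step 1: θ'=3.6416 (R=-1.5000) → pose (0.7191, -3.3164, 3.6416)
step 2: θ'=4.0166 (R=0.6667) → pose (0.5271, -3.4741, 4.0166)
step 3: θ'=3.5166 (R=3.5000) → pose (1.9315, -2.4608, 3.5166)
step 4: θ'=5.0166 (R=1.0000) → pose (1.3437, -3.6909, 5.0166)
step 5: θ'=4.3916 (R=-4.0000) → pose (1.3233, -6.1503, 4.3916)
step 6: θ'=5.1416 (R=2.3333) → pose (1.4159, -7.8570, 5.1416)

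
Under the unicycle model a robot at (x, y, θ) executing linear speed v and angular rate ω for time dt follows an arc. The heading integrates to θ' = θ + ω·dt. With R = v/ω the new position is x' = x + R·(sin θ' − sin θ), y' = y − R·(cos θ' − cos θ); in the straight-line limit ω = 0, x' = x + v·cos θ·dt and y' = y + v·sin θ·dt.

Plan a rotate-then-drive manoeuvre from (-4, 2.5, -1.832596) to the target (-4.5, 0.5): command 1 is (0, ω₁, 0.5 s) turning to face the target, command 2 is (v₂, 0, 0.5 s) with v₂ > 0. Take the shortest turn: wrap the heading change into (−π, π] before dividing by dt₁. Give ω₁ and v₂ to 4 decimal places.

heading to target = atan2(0.5−2.5, -4.5−-4) = -1.8158
Δθ = wrap(-1.8158 − -1.8326) = 0.0168; ω₁ = Δθ/dt₁ = 0.0336
distance = √((-4.5−-4)² + (0.5−2.5)²) = 2.0616; v₂ = distance/dt₂ = 4.1231

ω₁ = 0.0336, v₂ = 4.1231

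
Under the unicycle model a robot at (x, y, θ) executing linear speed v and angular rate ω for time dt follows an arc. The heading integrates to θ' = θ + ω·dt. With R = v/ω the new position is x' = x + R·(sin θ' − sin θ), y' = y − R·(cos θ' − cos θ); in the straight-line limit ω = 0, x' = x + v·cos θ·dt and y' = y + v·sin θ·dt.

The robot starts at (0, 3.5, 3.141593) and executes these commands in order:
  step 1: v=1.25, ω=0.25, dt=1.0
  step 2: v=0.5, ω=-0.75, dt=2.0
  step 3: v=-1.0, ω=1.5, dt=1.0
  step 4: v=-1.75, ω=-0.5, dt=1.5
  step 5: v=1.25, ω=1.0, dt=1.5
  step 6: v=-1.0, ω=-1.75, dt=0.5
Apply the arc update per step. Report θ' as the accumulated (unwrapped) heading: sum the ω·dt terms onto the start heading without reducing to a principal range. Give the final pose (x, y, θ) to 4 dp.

step 1: θ'=3.3916 (R=5.0000) → pose (-1.2370, 3.3446, 3.3916)
step 2: θ'=1.8916 (R=-0.6667) → pose (-2.0346, 3.7803, 1.8916)
step 3: θ'=3.3916 (R=-0.6667) → pose (-1.2370, 3.3446, 3.3916)
step 4: θ'=2.6416 (R=3.5000) → pose (1.3069, 3.0249, 2.6416)
step 5: θ'=4.1416 (R=1.2500) → pose (-0.3442, 2.6033, 4.1416)
step 6: θ'=3.2666 (R=0.5714) → pose (0.0654, 2.8615, 3.2666)

(0.0654, 2.8615, 3.2666)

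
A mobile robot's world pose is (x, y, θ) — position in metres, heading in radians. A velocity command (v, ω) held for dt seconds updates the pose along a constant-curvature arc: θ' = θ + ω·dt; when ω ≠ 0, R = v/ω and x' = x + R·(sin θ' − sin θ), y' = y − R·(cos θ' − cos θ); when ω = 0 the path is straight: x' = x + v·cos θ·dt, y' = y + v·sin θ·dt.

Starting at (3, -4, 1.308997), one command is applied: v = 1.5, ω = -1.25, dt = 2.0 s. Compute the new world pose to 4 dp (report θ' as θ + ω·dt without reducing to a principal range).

(5.2736, -3.8657, -1.1910)

θ' = 1.3090 + -1.25·2.0 = -1.1910
R = v/ω = 1.5/-1.25 = -1.2000
x' = 3 + -1.2000·(sin -1.1910 − sin 1.3090) = 5.2736
y' = -4 − -1.2000·(cos -1.1910 − cos 1.3090) = -3.8657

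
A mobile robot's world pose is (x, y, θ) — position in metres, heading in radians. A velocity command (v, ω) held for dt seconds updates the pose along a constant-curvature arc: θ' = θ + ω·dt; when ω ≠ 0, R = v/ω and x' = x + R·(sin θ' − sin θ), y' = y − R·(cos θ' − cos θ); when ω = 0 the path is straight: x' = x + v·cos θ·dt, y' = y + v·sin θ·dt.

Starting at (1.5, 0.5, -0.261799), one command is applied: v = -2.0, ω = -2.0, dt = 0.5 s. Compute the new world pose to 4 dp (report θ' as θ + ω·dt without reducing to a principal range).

θ' = -0.2618 + -2.0·0.5 = -1.2618
R = v/ω = -2.0/-2.0 = 1.0000
x' = 1.5 + 1.0000·(sin -1.2618 − sin -0.2618) = 0.8062
y' = 0.5 − 1.0000·(cos -1.2618 − cos -0.2618) = 1.1618

(0.8062, 1.1618, -1.2618)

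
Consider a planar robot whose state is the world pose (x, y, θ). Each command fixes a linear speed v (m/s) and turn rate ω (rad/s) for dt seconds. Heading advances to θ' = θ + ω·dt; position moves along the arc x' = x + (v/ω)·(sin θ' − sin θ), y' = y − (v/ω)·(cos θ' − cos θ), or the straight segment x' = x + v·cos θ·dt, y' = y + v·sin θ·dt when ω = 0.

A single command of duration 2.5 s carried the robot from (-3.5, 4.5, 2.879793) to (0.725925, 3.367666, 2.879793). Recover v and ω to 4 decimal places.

v = -1.7500, ω = 0.0000

Δθ = 2.879793 − 2.879793 = 0.000000
ω = Δθ/dt = 0.000000/2.5 = 0.0000
ω = 0 → v = (Δx·cos θ + Δy·sin θ)/dt = -1.7500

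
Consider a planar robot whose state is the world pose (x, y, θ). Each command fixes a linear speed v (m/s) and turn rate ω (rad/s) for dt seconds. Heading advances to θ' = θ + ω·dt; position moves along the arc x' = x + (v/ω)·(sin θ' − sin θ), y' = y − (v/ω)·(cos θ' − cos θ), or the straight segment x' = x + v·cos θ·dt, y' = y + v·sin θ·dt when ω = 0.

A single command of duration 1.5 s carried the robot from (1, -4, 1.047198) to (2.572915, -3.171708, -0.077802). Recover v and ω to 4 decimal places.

Δθ = -0.077802 − 1.047198 = -1.125000
ω = Δθ/dt = -1.125000/1.5 = -0.7500
R = Δx/(sin θ' − sin θ) = -1.6667
v = R·ω = -1.6667·-0.7500 = 1.2500

v = 1.2500, ω = -0.7500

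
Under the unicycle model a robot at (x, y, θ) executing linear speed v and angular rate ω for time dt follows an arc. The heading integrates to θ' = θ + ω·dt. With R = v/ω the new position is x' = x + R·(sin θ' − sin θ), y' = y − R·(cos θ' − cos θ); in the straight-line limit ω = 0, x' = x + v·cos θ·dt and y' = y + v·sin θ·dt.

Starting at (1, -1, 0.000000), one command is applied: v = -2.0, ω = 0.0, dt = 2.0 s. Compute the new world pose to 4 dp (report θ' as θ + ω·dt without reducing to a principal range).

θ' = 0.0000 + 0.0·2.0 = 0.0000
ω = 0 → straight: x' = 1 + -2.0·cos(0.0000)·2.0 = -3.0000
y' = -1 + -2.0·sin(0.0000)·2.0 = -1.0000

(-3.0000, -1.0000, 0.0000)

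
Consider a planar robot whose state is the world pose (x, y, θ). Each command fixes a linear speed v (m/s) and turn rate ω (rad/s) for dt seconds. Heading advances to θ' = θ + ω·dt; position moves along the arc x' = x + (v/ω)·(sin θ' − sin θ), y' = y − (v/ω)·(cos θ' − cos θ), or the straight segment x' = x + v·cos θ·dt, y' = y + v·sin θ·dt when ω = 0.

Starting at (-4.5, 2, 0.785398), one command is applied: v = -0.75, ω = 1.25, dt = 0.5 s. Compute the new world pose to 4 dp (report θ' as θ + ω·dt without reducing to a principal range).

θ' = 0.7854 + 1.25·0.5 = 1.4104
R = v/ω = -0.75/1.25 = -0.6000
x' = -4.5 + -0.6000·(sin 1.4104 − sin 0.7854) = -4.6680
y' = 2 − -0.6000·(cos 1.4104 − cos 0.7854) = 1.6716

(-4.6680, 1.6716, 1.4104)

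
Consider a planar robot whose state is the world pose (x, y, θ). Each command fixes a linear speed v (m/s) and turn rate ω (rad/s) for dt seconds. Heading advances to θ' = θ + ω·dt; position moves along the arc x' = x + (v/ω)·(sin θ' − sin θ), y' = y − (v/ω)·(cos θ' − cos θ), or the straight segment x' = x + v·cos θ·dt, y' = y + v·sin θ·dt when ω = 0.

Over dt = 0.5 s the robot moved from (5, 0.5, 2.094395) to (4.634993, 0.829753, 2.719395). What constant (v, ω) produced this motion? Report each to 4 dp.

Δθ = 2.719395 − 2.094395 = 0.625000
ω = Δθ/dt = 0.625000/0.5 = 1.2500
R = Δx/(sin θ' − sin θ) = 0.8000
v = R·ω = 0.8000·1.2500 = 1.0000

v = 1.0000, ω = 1.2500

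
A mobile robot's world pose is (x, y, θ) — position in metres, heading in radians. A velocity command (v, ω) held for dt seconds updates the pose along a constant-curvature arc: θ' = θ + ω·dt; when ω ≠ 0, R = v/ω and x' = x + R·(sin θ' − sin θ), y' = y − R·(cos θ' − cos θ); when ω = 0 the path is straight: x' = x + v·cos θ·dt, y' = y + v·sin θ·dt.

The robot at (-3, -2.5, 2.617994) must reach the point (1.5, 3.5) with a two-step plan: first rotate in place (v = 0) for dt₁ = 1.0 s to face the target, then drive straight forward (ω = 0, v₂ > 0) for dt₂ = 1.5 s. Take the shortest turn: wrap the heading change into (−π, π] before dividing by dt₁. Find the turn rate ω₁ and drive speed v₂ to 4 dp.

heading to target = atan2(3.5−-2.5, 1.5−-3) = 0.9273
Δθ = wrap(0.9273 − 2.6180) = -1.6907; ω₁ = Δθ/dt₁ = -1.6907
distance = √((1.5−-3)² + (3.5−-2.5)²) = 7.5000; v₂ = distance/dt₂ = 5.0000

ω₁ = -1.6907, v₂ = 5.0000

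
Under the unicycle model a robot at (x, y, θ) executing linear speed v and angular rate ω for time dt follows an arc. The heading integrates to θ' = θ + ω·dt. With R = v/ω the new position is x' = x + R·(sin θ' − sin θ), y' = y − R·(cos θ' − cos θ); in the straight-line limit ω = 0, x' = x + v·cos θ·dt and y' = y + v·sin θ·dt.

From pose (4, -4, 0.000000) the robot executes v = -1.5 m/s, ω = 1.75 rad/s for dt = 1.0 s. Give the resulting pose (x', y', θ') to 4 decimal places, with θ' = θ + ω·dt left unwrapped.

(3.1566, -5.0099, 1.7500)

θ' = 0.0000 + 1.75·1.0 = 1.7500
R = v/ω = -1.5/1.75 = -0.8571
x' = 4 + -0.8571·(sin 1.7500 − sin 0.0000) = 3.1566
y' = -4 − -0.8571·(cos 1.7500 − cos 0.0000) = -5.0099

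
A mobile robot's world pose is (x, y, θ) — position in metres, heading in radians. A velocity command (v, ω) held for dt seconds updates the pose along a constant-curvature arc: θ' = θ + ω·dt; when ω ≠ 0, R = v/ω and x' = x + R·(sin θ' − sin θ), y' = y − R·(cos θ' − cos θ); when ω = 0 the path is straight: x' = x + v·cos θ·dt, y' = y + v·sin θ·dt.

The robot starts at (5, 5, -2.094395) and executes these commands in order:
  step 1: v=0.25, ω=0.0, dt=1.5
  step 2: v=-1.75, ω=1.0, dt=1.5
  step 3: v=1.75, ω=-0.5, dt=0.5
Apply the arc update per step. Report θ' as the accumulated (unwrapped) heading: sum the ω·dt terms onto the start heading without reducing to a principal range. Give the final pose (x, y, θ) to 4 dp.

step 1: θ'=-2.0944 (straight) → pose (4.8125, 4.6752, -2.0944)
step 2: θ'=-0.5944 (R=-1.7500) → pose (4.2770, 7.0001, -0.5944)
step 3: θ'=-0.8444 (R=-3.5000) → pose (4.9334, 6.4250, -0.8444)

(4.9334, 6.4250, -0.8444)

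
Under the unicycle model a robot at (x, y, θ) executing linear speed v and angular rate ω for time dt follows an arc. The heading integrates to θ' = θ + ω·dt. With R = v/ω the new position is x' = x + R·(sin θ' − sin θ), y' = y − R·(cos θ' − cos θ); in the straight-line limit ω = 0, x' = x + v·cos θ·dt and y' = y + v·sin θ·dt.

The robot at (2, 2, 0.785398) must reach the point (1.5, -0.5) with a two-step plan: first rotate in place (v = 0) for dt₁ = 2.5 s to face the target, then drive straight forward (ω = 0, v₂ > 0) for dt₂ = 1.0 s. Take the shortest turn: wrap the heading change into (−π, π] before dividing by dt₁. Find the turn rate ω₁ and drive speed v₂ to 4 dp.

ω₁ = -1.0214, v₂ = 2.5495

heading to target = atan2(-0.5−2, 1.5−2) = -1.7682
Δθ = wrap(-1.7682 − 0.7854) = -2.5536; ω₁ = Δθ/dt₁ = -1.0214
distance = √((1.5−2)² + (-0.5−2)²) = 2.5495; v₂ = distance/dt₂ = 2.5495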